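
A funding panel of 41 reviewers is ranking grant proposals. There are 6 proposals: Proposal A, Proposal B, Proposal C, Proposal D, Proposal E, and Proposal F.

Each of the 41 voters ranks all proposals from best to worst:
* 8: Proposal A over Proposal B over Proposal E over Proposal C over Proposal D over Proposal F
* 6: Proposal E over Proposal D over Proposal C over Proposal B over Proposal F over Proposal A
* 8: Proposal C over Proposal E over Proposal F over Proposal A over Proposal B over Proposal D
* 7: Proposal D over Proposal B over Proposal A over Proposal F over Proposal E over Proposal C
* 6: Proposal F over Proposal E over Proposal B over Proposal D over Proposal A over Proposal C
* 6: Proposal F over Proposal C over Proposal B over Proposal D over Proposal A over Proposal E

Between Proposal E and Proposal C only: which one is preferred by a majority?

Proposal E

Proposal E is ranked above Proposal C on 27 ballots; Proposal C above Proposal E on 14.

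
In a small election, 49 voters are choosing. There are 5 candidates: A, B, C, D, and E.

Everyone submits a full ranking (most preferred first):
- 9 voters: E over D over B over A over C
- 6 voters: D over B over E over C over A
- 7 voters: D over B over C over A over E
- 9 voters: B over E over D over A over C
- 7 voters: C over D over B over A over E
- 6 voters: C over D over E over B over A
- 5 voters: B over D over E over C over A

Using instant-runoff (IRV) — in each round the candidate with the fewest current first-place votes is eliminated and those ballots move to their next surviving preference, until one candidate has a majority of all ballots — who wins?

D

Round 1: A 0, B 14, C 13, D 13, E 9. A eliminated.
Round 2: B 14, C 13, D 13, E 9. E eliminated.
Round 3: B 14, C 13, D 22. C eliminated.
Round 4: B 14, D 35. D has a majority (≥25).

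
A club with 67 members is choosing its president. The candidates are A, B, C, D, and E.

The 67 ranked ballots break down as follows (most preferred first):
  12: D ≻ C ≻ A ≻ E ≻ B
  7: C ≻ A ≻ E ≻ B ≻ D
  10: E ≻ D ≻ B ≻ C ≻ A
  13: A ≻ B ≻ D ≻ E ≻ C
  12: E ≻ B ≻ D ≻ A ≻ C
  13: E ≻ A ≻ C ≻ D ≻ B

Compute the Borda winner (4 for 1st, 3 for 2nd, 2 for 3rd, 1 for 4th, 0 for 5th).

A: 12×2 + 7×3 + 10×0 + 13×4 + 12×1 + 13×3 = 148
B: 12×0 + 7×1 + 10×2 + 13×3 + 12×3 + 13×0 = 102
C: 12×3 + 7×4 + 10×1 + 13×0 + 12×0 + 13×2 = 100
D: 12×4 + 7×0 + 10×3 + 13×2 + 12×2 + 13×1 = 141
E: 12×1 + 7×2 + 10×4 + 13×1 + 12×4 + 13×4 = 179

E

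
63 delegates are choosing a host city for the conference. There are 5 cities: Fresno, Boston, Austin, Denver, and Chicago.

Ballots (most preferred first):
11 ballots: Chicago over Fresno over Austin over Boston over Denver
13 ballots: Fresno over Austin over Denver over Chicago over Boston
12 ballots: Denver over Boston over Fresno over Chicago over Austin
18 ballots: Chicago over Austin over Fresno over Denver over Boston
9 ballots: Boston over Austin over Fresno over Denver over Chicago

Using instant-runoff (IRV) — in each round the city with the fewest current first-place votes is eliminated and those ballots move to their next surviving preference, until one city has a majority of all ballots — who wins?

Fresno

Round 1: Fresno 13, Boston 9, Austin 0, Denver 12, Chicago 29. Austin eliminated.
Round 2: Fresno 13, Boston 9, Denver 12, Chicago 29. Boston eliminated.
Round 3: Fresno 22, Denver 12, Chicago 29. Denver eliminated.
Round 4: Fresno 34, Chicago 29. Fresno has a majority (≥32).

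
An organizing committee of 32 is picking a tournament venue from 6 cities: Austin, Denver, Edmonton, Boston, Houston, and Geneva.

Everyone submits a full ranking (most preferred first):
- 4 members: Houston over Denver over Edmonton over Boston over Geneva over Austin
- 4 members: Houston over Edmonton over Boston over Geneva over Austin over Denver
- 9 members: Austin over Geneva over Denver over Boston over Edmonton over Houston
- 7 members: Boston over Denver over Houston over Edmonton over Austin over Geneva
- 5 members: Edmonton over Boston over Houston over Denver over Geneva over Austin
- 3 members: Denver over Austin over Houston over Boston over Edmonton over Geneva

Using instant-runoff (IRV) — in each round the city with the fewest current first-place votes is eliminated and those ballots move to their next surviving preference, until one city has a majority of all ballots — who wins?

Round 1: Austin 9, Denver 3, Edmonton 5, Boston 7, Houston 8, Geneva 0. Geneva eliminated.
Round 2: Austin 9, Denver 3, Edmonton 5, Boston 7, Houston 8. Denver eliminated.
Round 3: Austin 12, Edmonton 5, Boston 7, Houston 8. Edmonton eliminated.
Round 4: Austin 12, Boston 12, Houston 8. Houston eliminated.
Round 5: Austin 12, Boston 20. Boston has a majority (≥17).

Boston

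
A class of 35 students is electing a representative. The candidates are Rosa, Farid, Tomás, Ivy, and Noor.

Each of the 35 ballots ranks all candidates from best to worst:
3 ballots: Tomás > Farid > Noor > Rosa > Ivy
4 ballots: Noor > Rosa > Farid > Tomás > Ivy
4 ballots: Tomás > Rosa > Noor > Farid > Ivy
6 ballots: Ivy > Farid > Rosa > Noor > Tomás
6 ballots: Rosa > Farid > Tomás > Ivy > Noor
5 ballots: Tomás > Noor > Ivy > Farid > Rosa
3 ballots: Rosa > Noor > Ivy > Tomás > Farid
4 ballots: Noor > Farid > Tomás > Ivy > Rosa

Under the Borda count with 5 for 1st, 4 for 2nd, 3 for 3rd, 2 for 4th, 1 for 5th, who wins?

Noor

Rosa: 3×2 + 4×4 + 4×4 + 6×3 + 6×5 + 5×1 + 3×5 + 4×1 = 110
Farid: 3×4 + 4×3 + 4×2 + 6×4 + 6×4 + 5×2 + 3×1 + 4×4 = 109
Tomás: 3×5 + 4×2 + 4×5 + 6×1 + 6×3 + 5×5 + 3×2 + 4×3 = 110
Ivy: 3×1 + 4×1 + 4×1 + 6×5 + 6×2 + 5×3 + 3×3 + 4×2 = 85
Noor: 3×3 + 4×5 + 4×3 + 6×2 + 6×1 + 5×4 + 3×4 + 4×5 = 111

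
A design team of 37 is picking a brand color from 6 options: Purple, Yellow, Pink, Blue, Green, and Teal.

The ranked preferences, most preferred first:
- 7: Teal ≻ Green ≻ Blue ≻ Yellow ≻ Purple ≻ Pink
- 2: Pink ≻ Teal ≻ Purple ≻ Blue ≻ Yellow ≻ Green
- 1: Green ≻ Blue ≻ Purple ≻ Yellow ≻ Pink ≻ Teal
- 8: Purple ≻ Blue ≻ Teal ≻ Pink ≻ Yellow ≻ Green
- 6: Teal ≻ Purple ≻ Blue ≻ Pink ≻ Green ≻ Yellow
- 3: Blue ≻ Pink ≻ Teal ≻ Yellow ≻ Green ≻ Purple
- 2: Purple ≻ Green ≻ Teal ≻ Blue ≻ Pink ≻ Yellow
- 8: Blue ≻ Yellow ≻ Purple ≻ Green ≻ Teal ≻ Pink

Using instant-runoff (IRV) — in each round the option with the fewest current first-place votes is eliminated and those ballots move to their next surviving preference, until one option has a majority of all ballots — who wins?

Round 1: Purple 10, Yellow 0, Pink 2, Blue 11, Green 1, Teal 13. Yellow eliminated.
Round 2: Purple 10, Pink 2, Blue 11, Green 1, Teal 13. Green eliminated.
Round 3: Purple 10, Pink 2, Blue 12, Teal 13. Pink eliminated.
Round 4: Purple 10, Blue 12, Teal 15. Purple eliminated.
Round 5: Blue 20, Teal 17. Blue has a majority (≥19).

Blue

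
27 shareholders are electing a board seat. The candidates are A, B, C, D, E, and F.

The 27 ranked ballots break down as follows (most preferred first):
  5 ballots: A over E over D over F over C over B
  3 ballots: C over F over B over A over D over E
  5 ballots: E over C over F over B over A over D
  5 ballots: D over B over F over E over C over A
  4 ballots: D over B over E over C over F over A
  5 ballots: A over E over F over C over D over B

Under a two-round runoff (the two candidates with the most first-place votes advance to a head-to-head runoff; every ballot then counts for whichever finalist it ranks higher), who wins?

A

Round 1 first-place votes: A 10, B 0, C 3, D 9, E 5, F 0. A and D advance.
Runoff: A is ranked above D on 18 ballots, D above A on 9.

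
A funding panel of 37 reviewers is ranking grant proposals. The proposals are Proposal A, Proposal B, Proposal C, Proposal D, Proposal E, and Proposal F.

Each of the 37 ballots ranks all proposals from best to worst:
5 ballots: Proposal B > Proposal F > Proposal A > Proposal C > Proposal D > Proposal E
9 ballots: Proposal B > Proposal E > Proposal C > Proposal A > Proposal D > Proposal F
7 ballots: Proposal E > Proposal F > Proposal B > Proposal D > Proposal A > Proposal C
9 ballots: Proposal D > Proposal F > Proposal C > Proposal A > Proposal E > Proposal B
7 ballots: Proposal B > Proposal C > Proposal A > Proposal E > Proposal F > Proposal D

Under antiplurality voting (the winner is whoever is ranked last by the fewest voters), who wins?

Last-place votes: Proposal A 0, Proposal B 9, Proposal C 7, Proposal D 7, Proposal E 5, Proposal F 9.

Proposal A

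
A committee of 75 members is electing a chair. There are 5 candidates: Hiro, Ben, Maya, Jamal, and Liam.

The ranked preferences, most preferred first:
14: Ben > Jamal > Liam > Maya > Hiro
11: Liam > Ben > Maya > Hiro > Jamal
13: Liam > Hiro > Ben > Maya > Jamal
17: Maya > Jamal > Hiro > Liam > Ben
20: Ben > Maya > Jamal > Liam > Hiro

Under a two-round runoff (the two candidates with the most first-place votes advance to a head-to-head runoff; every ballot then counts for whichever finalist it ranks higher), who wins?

Liam

Round 1 first-place votes: Hiro 0, Ben 34, Maya 17, Jamal 0, Liam 24. Ben and Liam advance.
Runoff: Ben is ranked above Liam on 34 ballots, Liam above Ben on 41.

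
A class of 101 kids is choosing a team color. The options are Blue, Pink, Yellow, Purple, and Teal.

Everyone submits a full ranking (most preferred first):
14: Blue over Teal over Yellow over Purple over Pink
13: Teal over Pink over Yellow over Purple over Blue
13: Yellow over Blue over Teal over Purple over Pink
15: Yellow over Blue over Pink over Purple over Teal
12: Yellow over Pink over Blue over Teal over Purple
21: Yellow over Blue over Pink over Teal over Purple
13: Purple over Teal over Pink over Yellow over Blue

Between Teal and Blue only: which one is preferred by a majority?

Blue

Teal is ranked above Blue on 26 ballots; Blue above Teal on 75.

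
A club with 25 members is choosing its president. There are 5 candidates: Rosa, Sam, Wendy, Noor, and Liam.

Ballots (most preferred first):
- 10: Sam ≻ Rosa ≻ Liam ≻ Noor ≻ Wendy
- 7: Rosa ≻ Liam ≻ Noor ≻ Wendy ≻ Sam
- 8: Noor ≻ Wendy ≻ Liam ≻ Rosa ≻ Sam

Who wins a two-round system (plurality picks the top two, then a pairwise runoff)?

Noor

Round 1 first-place votes: Rosa 7, Sam 10, Wendy 0, Noor 8, Liam 0. Sam and Noor advance.
Runoff: Sam is ranked above Noor on 10 ballots, Noor above Sam on 15.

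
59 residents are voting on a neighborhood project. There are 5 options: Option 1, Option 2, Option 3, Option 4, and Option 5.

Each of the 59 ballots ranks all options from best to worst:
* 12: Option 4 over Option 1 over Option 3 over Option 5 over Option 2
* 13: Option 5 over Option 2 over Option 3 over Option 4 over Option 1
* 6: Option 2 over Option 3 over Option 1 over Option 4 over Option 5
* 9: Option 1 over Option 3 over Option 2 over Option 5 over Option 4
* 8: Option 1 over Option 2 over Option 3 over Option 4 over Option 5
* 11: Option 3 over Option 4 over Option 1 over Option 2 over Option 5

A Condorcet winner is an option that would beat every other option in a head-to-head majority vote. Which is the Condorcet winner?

Option 3 vs Option 1: 30–29
Option 3 vs Option 2: 32–27
Option 3 vs Option 4: 47–12
Option 3 vs Option 5: 46–13
Option 3 beats every other option.

Option 3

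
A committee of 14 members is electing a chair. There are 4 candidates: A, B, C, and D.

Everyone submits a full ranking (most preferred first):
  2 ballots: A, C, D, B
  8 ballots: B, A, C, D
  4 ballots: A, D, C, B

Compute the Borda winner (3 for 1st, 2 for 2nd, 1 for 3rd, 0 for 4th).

A

A: 2×3 + 8×2 + 4×3 = 34
B: 2×0 + 8×3 + 4×0 = 24
C: 2×2 + 8×1 + 4×1 = 16
D: 2×1 + 8×0 + 4×2 = 10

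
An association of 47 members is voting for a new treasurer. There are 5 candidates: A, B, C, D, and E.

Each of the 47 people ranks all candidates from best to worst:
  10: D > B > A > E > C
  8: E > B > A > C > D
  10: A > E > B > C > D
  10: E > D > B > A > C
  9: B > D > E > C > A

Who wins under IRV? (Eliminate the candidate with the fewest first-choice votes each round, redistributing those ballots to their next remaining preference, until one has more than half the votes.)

E

Round 1: A 10, B 9, C 0, D 10, E 18. C eliminated.
Round 2: A 10, B 9, D 10, E 18. B eliminated.
Round 3: A 10, D 19, E 18. A eliminated.
Round 4: D 19, E 28. E has a majority (≥24).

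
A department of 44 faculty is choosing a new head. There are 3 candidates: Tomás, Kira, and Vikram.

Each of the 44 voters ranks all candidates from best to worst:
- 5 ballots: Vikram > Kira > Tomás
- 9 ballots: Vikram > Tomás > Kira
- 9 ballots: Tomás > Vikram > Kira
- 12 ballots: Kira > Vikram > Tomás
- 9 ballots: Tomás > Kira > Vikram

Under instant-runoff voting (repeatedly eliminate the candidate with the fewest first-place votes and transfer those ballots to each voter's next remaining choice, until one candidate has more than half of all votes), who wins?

Round 1: Tomás 18, Kira 12, Vikram 14. Kira eliminated.
Round 2: Tomás 18, Vikram 26. Vikram has a majority (≥23).

Vikram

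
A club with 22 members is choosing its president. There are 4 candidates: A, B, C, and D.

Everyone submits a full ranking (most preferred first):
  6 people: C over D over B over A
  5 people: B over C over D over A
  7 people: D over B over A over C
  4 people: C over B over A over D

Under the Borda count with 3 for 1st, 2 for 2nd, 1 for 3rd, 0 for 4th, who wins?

B

A: 6×0 + 5×0 + 7×1 + 4×1 = 11
B: 6×1 + 5×3 + 7×2 + 4×2 = 43
C: 6×3 + 5×2 + 7×0 + 4×3 = 40
D: 6×2 + 5×1 + 7×3 + 4×0 = 38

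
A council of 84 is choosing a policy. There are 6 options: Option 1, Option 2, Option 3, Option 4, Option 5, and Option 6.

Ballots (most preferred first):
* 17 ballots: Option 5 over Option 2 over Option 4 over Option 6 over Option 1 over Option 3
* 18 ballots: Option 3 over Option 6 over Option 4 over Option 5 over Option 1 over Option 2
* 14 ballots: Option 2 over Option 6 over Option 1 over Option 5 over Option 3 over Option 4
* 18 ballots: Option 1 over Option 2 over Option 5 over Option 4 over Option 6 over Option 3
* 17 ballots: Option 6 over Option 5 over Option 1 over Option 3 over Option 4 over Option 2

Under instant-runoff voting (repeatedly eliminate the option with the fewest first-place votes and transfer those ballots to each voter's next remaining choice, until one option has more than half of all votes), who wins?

Round 1: Option 1 18, Option 2 14, Option 3 18, Option 4 0, Option 5 17, Option 6 17. Option 4 eliminated.
Round 2: Option 1 18, Option 2 14, Option 3 18, Option 5 17, Option 6 17. Option 2 eliminated.
Round 3: Option 1 18, Option 3 18, Option 5 17, Option 6 31. Option 5 eliminated.
Round 4: Option 1 18, Option 3 18, Option 6 48. Option 6 has a majority (≥43).

Option 6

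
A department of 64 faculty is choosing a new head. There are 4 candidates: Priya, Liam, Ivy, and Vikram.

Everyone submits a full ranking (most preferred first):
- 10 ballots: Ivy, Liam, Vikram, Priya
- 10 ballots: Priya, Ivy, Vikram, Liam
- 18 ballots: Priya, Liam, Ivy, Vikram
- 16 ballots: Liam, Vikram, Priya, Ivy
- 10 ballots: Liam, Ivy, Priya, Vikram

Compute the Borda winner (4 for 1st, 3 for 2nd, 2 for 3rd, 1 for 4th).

Priya: 10×1 + 10×4 + 18×4 + 16×2 + 10×2 = 174
Liam: 10×3 + 10×1 + 18×3 + 16×4 + 10×4 = 198
Ivy: 10×4 + 10×3 + 18×2 + 16×1 + 10×3 = 152
Vikram: 10×2 + 10×2 + 18×1 + 16×3 + 10×1 = 116

Liam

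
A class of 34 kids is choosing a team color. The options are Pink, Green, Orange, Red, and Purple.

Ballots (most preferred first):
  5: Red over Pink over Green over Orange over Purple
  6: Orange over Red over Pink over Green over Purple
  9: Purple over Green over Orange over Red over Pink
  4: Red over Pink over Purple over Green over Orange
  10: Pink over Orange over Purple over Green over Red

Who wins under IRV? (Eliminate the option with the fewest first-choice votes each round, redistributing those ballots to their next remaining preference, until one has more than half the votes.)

Round 1: Pink 10, Green 0, Orange 6, Red 9, Purple 9. Green eliminated.
Round 2: Pink 10, Orange 6, Red 9, Purple 9. Orange eliminated.
Round 3: Pink 10, Red 15, Purple 9. Purple eliminated.
Round 4: Pink 10, Red 24. Red has a majority (≥18).

Red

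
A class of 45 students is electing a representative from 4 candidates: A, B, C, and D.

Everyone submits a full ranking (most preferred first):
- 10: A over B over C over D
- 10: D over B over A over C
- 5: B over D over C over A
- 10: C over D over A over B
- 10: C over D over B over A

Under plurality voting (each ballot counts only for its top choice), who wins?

C

First-place votes: A 10, B 5, C 20, D 10.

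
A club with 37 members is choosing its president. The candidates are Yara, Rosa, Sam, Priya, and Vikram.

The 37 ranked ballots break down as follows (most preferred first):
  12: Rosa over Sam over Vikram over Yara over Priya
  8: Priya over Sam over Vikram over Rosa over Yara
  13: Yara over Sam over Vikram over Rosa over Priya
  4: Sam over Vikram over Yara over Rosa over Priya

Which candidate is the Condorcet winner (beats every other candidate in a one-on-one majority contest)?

Sam vs Yara: 24–13
Sam vs Rosa: 25–12
Sam vs Priya: 29–8
Sam vs Vikram: 37–0
Sam beats every other candidate.

Sam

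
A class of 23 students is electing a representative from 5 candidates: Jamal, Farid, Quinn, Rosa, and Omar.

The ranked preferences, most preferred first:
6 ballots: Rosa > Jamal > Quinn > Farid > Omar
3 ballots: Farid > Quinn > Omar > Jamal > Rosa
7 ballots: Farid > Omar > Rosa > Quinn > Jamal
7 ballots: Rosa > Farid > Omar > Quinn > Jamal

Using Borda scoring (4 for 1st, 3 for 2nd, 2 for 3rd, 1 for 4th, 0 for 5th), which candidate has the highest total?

Farid

Jamal: 6×3 + 3×1 + 7×0 + 7×0 = 21
Farid: 6×1 + 3×4 + 7×4 + 7×3 = 67
Quinn: 6×2 + 3×3 + 7×1 + 7×1 = 35
Rosa: 6×4 + 3×0 + 7×2 + 7×4 = 66
Omar: 6×0 + 3×2 + 7×3 + 7×2 = 41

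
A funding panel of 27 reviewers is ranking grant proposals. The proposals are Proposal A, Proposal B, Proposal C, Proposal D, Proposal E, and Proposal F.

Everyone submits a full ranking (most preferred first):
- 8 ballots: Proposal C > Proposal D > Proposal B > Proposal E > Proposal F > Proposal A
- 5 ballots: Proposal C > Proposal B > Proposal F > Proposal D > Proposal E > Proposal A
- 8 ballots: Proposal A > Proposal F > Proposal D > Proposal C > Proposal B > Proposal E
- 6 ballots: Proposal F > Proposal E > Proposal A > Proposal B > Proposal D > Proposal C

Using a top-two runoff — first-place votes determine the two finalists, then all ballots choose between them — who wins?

Round 1 first-place votes: Proposal A 8, Proposal B 0, Proposal C 13, Proposal D 0, Proposal E 0, Proposal F 6. Proposal C and Proposal A advance.
Runoff: Proposal C is ranked above Proposal A on 13 ballots, Proposal A above Proposal C on 14.

Proposal A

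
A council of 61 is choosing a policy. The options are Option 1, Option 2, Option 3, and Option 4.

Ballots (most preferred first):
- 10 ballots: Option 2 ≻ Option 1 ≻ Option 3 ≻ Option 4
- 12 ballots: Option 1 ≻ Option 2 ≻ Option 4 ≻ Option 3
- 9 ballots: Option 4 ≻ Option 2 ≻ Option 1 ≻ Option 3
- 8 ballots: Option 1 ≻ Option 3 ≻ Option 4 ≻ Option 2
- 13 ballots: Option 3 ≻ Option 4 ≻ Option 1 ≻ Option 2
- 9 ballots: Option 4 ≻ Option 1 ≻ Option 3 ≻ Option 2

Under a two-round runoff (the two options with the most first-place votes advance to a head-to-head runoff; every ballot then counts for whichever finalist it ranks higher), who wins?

Option 4

Round 1 first-place votes: Option 1 20, Option 2 10, Option 3 13, Option 4 18. Option 1 and Option 4 advance.
Runoff: Option 1 is ranked above Option 4 on 30 ballots, Option 4 above Option 1 on 31.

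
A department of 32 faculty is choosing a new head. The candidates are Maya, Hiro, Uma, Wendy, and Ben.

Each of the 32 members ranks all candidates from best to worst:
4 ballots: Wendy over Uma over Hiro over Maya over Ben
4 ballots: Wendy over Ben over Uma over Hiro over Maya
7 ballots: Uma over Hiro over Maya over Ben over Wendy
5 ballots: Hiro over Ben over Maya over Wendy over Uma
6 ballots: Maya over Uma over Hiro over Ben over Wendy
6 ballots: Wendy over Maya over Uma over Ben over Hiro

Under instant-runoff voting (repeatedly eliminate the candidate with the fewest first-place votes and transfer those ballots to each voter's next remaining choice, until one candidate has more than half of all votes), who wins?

Maya

Round 1: Maya 6, Hiro 5, Uma 7, Wendy 14, Ben 0. Ben eliminated.
Round 2: Maya 6, Hiro 5, Uma 7, Wendy 14. Hiro eliminated.
Round 3: Maya 11, Uma 7, Wendy 14. Uma eliminated.
Round 4: Maya 18, Wendy 14. Maya has a majority (≥17).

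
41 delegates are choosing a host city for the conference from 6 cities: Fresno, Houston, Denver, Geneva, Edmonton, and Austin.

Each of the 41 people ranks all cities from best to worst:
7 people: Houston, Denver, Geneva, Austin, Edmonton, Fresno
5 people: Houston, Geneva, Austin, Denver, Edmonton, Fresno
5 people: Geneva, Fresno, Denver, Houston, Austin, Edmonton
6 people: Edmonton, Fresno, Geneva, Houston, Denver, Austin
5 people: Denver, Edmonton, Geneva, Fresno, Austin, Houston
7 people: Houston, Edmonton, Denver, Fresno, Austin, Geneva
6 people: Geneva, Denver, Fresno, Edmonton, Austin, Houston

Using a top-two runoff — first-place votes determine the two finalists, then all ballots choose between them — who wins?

Geneva

Round 1 first-place votes: Fresno 0, Houston 19, Denver 5, Geneva 11, Edmonton 6, Austin 0. Houston and Geneva advance.
Runoff: Houston is ranked above Geneva on 19 ballots, Geneva above Houston on 22.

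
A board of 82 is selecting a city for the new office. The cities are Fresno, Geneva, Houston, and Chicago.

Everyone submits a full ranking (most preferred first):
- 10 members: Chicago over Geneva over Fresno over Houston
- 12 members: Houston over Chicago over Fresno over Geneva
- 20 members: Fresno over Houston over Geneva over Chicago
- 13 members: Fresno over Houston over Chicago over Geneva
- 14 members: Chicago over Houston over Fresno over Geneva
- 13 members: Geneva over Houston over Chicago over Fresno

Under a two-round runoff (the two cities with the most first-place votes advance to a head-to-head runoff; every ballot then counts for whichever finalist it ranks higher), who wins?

Round 1 first-place votes: Fresno 33, Geneva 13, Houston 12, Chicago 24. Fresno and Chicago advance.
Runoff: Fresno is ranked above Chicago on 33 ballots, Chicago above Fresno on 49.

Chicago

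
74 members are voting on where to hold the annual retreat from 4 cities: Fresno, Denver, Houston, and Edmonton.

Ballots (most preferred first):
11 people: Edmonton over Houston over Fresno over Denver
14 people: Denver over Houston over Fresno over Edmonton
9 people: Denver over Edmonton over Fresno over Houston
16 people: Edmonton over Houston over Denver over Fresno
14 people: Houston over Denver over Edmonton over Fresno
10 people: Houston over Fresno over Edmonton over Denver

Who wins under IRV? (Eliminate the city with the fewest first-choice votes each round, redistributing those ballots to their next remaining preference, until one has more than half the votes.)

Houston

Round 1: Fresno 0, Denver 23, Houston 24, Edmonton 27. Fresno eliminated.
Round 2: Denver 23, Houston 24, Edmonton 27. Denver eliminated.
Round 3: Houston 38, Edmonton 36. Houston has a majority (≥38).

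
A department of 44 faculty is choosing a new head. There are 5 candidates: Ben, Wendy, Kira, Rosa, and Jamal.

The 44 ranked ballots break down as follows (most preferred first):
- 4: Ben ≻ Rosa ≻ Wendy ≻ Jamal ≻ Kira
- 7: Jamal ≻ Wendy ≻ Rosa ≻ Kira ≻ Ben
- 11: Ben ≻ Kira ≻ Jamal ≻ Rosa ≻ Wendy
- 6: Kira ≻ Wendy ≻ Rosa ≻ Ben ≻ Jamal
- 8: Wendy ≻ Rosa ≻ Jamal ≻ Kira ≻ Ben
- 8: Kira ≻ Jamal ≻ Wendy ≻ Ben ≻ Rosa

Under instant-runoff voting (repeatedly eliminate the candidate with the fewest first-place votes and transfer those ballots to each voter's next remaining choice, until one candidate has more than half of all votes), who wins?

Round 1: Ben 15, Wendy 8, Kira 14, Rosa 0, Jamal 7. Rosa eliminated.
Round 2: Ben 15, Wendy 8, Kira 14, Jamal 7. Jamal eliminated.
Round 3: Ben 15, Wendy 15, Kira 14. Kira eliminated.
Round 4: Ben 15, Wendy 29. Wendy has a majority (≥23).

Wendy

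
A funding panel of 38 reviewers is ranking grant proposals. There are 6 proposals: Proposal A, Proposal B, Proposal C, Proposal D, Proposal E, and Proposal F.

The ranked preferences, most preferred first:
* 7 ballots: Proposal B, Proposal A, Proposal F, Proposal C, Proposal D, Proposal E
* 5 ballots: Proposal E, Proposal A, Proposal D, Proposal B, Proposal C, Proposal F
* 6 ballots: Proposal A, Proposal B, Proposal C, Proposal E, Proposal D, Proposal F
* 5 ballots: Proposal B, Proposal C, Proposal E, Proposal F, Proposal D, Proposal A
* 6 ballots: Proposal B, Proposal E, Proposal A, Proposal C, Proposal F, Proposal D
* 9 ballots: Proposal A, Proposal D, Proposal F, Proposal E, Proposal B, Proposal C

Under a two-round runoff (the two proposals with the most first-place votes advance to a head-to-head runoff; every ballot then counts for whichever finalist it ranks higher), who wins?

Round 1 first-place votes: Proposal A 15, Proposal B 18, Proposal C 0, Proposal D 0, Proposal E 5, Proposal F 0. Proposal B and Proposal A advance.
Runoff: Proposal B is ranked above Proposal A on 18 ballots, Proposal A above Proposal B on 20.

Proposal A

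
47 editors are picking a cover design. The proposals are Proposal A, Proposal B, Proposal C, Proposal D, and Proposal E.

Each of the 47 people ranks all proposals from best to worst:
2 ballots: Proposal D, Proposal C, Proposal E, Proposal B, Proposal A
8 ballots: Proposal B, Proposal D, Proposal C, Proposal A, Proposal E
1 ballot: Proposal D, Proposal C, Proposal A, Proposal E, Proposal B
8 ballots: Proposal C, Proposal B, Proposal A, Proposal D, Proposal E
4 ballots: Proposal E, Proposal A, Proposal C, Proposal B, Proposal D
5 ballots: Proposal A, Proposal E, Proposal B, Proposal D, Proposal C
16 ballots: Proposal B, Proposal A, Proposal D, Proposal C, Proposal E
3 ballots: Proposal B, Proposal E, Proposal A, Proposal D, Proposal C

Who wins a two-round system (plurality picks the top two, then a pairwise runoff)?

Proposal B

Round 1 first-place votes: Proposal A 5, Proposal B 27, Proposal C 8, Proposal D 3, Proposal E 4. Proposal B and Proposal C advance.
Runoff: Proposal B is ranked above Proposal C on 32 ballots, Proposal C above Proposal B on 15.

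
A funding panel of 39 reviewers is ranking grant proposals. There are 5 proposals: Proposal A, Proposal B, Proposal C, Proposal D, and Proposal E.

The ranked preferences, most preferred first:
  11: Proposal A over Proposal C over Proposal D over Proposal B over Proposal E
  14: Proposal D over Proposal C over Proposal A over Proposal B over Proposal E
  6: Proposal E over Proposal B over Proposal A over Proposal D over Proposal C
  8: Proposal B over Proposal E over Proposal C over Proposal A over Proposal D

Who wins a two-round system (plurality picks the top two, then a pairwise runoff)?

Round 1 first-place votes: Proposal A 11, Proposal B 8, Proposal C 0, Proposal D 14, Proposal E 6. Proposal D and Proposal A advance.
Runoff: Proposal D is ranked above Proposal A on 14 ballots, Proposal A above Proposal D on 25.

Proposal A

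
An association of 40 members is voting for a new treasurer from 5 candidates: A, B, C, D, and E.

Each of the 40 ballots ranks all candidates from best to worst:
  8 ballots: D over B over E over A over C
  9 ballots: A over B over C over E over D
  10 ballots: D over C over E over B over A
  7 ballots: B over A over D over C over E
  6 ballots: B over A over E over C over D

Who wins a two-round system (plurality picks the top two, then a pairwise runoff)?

B

Round 1 first-place votes: A 9, B 13, C 0, D 18, E 0. D and B advance.
Runoff: D is ranked above B on 18 ballots, B above D on 22.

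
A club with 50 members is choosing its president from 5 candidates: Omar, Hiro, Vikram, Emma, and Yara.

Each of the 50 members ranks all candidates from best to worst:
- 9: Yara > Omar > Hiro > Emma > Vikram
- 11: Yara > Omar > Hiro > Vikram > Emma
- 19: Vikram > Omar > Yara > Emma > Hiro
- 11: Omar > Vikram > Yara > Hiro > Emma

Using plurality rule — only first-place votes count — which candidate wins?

Yara

First-place votes: Omar 11, Hiro 0, Vikram 19, Emma 0, Yara 20.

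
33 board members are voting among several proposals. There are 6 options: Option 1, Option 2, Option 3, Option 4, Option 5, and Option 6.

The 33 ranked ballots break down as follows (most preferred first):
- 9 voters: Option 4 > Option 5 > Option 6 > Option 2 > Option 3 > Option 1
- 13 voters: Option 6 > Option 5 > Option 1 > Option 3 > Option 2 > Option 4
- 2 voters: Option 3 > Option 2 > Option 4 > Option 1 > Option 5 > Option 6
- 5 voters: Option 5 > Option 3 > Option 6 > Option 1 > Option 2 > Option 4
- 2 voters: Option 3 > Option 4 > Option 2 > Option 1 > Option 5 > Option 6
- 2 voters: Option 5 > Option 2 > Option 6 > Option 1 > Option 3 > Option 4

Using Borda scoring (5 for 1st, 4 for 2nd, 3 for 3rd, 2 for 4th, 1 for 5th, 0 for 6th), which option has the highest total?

Option 5

Option 1: 9×0 + 13×3 + 2×2 + 5×2 + 2×2 + 2×2 = 61
Option 2: 9×2 + 13×1 + 2×4 + 5×1 + 2×3 + 2×4 = 58
Option 3: 9×1 + 13×2 + 2×5 + 5×4 + 2×5 + 2×1 = 77
Option 4: 9×5 + 13×0 + 2×3 + 5×0 + 2×4 + 2×0 = 59
Option 5: 9×4 + 13×4 + 2×1 + 5×5 + 2×1 + 2×5 = 127
Option 6: 9×3 + 13×5 + 2×0 + 5×3 + 2×0 + 2×3 = 113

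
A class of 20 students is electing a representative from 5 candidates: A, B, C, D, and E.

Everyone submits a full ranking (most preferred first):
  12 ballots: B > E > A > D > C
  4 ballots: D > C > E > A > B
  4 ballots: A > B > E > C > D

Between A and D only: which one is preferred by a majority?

A is ranked above D on 16 ballots; D above A on 4.

A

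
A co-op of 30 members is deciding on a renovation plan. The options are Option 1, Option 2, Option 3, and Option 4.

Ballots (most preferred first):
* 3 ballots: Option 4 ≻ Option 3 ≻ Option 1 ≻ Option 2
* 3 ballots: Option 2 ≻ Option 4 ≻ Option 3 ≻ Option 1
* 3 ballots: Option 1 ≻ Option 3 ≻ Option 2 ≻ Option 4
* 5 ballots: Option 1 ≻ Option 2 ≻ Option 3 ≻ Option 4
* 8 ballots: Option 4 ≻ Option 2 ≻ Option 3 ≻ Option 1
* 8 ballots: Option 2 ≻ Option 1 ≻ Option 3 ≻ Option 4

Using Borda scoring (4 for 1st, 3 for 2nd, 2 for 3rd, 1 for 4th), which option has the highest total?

Option 2

Option 1: 3×2 + 3×1 + 3×4 + 5×4 + 8×1 + 8×3 = 73
Option 2: 3×1 + 3×4 + 3×2 + 5×3 + 8×3 + 8×4 = 92
Option 3: 3×3 + 3×2 + 3×3 + 5×2 + 8×2 + 8×2 = 66
Option 4: 3×4 + 3×3 + 3×1 + 5×1 + 8×4 + 8×1 = 69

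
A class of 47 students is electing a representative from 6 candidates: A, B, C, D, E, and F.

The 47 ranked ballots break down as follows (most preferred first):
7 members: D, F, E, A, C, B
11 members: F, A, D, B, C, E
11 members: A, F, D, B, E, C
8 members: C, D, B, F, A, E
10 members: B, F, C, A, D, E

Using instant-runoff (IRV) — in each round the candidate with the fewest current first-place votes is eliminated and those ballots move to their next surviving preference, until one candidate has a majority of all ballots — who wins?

Round 1: A 11, B 10, C 8, D 7, E 0, F 11. E eliminated.
Round 2: A 11, B 10, C 8, D 7, F 11. D eliminated.
Round 3: A 11, B 10, C 8, F 18. C eliminated.
Round 4: A 11, B 18, F 18. A eliminated.
Round 5: B 18, F 29. F has a majority (≥24).

F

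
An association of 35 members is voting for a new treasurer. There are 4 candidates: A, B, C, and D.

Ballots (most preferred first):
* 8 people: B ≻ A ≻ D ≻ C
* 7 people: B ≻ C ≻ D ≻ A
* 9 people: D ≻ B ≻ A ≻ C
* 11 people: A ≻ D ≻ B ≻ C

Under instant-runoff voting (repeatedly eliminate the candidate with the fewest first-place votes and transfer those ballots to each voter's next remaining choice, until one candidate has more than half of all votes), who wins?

B

Round 1: A 11, B 15, C 0, D 9. C eliminated.
Round 2: A 11, B 15, D 9. D eliminated.
Round 3: A 11, B 24. B has a majority (≥18).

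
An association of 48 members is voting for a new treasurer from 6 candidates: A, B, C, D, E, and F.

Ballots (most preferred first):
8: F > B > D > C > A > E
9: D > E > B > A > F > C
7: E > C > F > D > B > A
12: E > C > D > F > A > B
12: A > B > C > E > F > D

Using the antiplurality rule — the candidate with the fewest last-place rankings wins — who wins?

Last-place votes: A 7, B 12, C 9, D 12, E 8, F 0.

F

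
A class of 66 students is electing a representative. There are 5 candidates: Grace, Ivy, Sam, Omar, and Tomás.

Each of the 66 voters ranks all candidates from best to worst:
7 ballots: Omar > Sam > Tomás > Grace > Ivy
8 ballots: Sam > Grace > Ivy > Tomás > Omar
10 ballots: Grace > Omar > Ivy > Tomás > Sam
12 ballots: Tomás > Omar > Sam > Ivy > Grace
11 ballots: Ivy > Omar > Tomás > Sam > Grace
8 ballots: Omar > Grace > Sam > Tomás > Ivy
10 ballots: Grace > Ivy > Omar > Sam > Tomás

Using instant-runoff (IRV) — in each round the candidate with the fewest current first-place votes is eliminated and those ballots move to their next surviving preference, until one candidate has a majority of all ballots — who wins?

Round 1: Grace 20, Ivy 11, Sam 8, Omar 15, Tomás 12. Sam eliminated.
Round 2: Grace 28, Ivy 11, Omar 15, Tomás 12. Ivy eliminated.
Round 3: Grace 28, Omar 26, Tomás 12. Tomás eliminated.
Round 4: Grace 28, Omar 38. Omar has a majority (≥34).

Omar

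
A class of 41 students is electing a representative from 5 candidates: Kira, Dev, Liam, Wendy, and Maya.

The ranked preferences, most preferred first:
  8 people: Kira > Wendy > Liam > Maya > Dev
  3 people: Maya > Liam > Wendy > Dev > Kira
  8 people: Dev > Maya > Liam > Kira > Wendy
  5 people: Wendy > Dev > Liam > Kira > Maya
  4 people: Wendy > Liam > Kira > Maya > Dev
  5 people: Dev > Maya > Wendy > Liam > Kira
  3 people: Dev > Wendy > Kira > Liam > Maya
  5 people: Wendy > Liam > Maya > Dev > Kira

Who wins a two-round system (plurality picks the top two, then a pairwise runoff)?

Round 1 first-place votes: Kira 8, Dev 16, Liam 0, Wendy 14, Maya 3. Dev and Wendy advance.
Runoff: Dev is ranked above Wendy on 16 ballots, Wendy above Dev on 25.

Wendy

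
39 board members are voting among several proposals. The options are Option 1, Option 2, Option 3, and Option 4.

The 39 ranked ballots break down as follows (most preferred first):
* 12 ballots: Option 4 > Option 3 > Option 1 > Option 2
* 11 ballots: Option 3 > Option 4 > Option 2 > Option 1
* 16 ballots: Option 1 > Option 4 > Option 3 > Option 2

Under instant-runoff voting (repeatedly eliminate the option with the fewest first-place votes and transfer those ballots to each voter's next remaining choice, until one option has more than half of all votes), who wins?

Option 4

Round 1: Option 1 16, Option 2 0, Option 3 11, Option 4 12. Option 2 eliminated.
Round 2: Option 1 16, Option 3 11, Option 4 12. Option 3 eliminated.
Round 3: Option 1 16, Option 4 23. Option 4 has a majority (≥20).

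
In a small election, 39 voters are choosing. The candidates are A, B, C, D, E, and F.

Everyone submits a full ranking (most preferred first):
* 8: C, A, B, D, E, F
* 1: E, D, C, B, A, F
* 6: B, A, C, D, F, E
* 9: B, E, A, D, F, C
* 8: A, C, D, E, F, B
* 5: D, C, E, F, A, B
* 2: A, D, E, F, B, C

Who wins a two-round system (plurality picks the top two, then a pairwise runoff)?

A

Round 1 first-place votes: A 10, B 15, C 8, D 5, E 1, F 0. B and A advance.
Runoff: B is ranked above A on 16 ballots, A above B on 23.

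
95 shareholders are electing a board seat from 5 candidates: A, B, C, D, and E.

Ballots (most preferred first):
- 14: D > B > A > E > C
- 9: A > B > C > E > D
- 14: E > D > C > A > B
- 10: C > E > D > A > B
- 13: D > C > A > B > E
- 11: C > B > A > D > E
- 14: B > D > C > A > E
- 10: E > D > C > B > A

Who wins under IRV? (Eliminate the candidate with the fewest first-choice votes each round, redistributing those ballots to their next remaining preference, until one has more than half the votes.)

B

Round 1: A 9, B 14, C 21, D 27, E 24. A eliminated.
Round 2: B 23, C 21, D 27, E 24. C eliminated.
Round 3: B 34, D 27, E 34. D eliminated.
Round 4: B 61, E 34. B has a majority (≥48).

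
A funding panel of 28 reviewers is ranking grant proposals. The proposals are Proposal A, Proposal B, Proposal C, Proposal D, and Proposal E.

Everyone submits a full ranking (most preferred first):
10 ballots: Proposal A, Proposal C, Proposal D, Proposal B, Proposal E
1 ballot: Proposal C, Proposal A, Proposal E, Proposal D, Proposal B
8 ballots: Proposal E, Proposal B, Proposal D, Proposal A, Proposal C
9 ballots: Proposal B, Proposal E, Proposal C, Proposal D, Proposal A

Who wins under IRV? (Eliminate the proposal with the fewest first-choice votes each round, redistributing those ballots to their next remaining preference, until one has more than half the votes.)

Round 1: Proposal A 10, Proposal B 9, Proposal C 1, Proposal D 0, Proposal E 8. Proposal D eliminated.
Round 2: Proposal A 10, Proposal B 9, Proposal C 1, Proposal E 8. Proposal C eliminated.
Round 3: Proposal A 11, Proposal B 9, Proposal E 8. Proposal E eliminated.
Round 4: Proposal A 11, Proposal B 17. Proposal B has a majority (≥15).

Proposal B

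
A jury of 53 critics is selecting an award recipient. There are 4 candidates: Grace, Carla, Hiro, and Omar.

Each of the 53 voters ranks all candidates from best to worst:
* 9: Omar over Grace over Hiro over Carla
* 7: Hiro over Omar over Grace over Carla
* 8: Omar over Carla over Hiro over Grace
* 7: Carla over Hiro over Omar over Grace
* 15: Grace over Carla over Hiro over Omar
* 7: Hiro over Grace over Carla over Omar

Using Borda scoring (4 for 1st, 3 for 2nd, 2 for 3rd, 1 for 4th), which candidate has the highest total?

Grace: 9×3 + 7×2 + 8×1 + 7×1 + 15×4 + 7×3 = 137
Carla: 9×1 + 7×1 + 8×3 + 7×4 + 15×3 + 7×2 = 127
Hiro: 9×2 + 7×4 + 8×2 + 7×3 + 15×2 + 7×4 = 141
Omar: 9×4 + 7×3 + 8×4 + 7×2 + 15×1 + 7×1 = 125

Hiro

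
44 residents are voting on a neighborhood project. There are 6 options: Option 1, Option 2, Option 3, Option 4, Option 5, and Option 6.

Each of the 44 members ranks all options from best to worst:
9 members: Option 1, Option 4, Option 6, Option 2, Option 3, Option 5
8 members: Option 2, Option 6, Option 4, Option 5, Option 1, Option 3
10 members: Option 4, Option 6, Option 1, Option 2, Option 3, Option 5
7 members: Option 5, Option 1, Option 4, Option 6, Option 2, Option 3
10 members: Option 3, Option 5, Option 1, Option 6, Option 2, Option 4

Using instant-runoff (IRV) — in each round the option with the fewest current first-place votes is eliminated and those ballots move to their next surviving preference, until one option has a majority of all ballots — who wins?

Round 1: Option 1 9, Option 2 8, Option 3 10, Option 4 10, Option 5 7, Option 6 0. Option 6 eliminated.
Round 2: Option 1 9, Option 2 8, Option 3 10, Option 4 10, Option 5 7. Option 5 eliminated.
Round 3: Option 1 16, Option 2 8, Option 3 10, Option 4 10. Option 2 eliminated.
Round 4: Option 1 16, Option 3 10, Option 4 18. Option 3 eliminated.
Round 5: Option 1 26, Option 4 18. Option 1 has a majority (≥23).

Option 1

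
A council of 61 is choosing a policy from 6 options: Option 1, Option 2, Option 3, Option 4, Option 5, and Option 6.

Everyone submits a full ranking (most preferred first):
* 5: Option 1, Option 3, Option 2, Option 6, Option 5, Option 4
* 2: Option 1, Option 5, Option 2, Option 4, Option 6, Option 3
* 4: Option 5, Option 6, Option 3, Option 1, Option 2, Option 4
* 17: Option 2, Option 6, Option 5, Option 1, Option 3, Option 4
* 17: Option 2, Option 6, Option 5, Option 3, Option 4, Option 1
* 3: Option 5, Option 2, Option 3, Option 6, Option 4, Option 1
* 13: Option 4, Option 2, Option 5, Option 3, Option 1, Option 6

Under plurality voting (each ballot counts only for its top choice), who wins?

First-place votes: Option 1 7, Option 2 34, Option 3 0, Option 4 13, Option 5 7, Option 6 0.

Option 2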